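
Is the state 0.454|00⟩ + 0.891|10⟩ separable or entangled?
Separable

Writing the state as a|00⟩ + b|01⟩ + c|10⟩ + d|11⟩, it is a product state iff ad − bc = 0.
Here (a, b, c, d) = (0.454, 0, 0.891, 0): ad − bc = (0.454)(0) − (0)(0.891) = 0, so the state is separable.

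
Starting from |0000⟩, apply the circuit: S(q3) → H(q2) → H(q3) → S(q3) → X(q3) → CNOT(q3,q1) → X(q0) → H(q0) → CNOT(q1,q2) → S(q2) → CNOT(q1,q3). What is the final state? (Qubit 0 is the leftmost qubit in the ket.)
(1/√8)i|0000⟩ - 1/√8|0010⟩ + 1/√8|0100⟩ + (1/√8)i|0110⟩ - (1/√8)i|1000⟩ + 1/√8|1010⟩ - 1/√8|1100⟩ - (1/√8)i|1110⟩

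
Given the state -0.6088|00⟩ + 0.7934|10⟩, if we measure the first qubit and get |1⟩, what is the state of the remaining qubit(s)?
|0⟩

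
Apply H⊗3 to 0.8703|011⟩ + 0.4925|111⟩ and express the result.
0.4818|000⟩ - 0.4818|001⟩ - 0.4818|010⟩ + 0.4818|011⟩ + 0.1336|100⟩ - 0.1336|101⟩ - 0.1336|110⟩ + 0.1336|111⟩

H⊗3 gives amp(|y⟩) = (1/2√2) Σ_x (−1)^(x·y) amp(|x⟩), where x·y is the number of positions in which both x and y have a 1.
|000⟩: (0.8703 + 0.4925)/(2√2) = 0.4818
|001⟩: (-0.8703 - 0.4925)/(2√2) = -0.4818
|010⟩: (-0.8703 - 0.4925)/(2√2) = -0.4818
|011⟩: (0.8703 + 0.4925)/(2√2) = 0.4818
|100⟩: (0.8703 - 0.4925)/(2√2) = 0.1336
|101⟩: (-0.8703 + 0.4925)/(2√2) = -0.1336
|110⟩: (-0.8703 + 0.4925)/(2√2) = -0.1336
|111⟩: (0.8703 - 0.4925)/(2√2) = 0.1336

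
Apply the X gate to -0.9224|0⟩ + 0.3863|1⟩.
0.3863|0⟩ - 0.9224|1⟩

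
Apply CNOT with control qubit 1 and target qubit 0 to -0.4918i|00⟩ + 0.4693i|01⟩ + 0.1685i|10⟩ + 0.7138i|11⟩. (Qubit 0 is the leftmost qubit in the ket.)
-0.4918i|00⟩ + 0.7138i|01⟩ + 0.1685i|10⟩ + 0.4693i|11⟩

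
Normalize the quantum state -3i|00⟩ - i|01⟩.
-0.9487i|00⟩ - 0.3162i|01⟩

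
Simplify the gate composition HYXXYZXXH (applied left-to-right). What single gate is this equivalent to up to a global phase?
X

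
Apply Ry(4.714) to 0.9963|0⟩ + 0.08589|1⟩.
-0.7657|0⟩ + 0.6431|1⟩

Ry(4.714) = [[cos(θ/2), −sin(θ/2)], [sin(θ/2), cos(θ/2)]]; θ = 4.714, cos(θ/2) ≈ -0.707676, sin(θ/2) ≈ 0.706537.
With a = amp(|0⟩) = 0.9963 and b = amp(|1⟩) = 0.08589:
new amp(|0⟩) = (-0.707676)·a + (-0.706537)·b = -0.7657
new amp(|1⟩) = (0.706537)·a + (-0.707676)·b = 0.6431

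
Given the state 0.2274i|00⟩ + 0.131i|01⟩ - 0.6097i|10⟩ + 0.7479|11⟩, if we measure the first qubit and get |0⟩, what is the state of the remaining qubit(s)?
0.8665i|0⟩ + 0.4992i|1⟩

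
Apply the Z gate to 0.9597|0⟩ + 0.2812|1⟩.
0.9597|0⟩ - 0.2812|1⟩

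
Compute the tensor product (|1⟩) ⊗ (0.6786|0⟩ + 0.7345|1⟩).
0.6786|10⟩ + 0.7345|11⟩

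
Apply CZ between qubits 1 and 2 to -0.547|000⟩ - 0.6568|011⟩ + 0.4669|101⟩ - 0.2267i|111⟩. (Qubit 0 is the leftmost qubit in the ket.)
-0.547|000⟩ + 0.6568|011⟩ + 0.4669|101⟩ + 0.2267i|111⟩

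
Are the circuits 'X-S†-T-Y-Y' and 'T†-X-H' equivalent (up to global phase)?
No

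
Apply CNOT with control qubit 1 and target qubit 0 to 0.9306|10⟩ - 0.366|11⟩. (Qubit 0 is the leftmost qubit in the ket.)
-0.366|01⟩ + 0.9306|10⟩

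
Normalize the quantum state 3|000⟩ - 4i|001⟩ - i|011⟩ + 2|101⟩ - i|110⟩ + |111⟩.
0.5303|000⟩ - (1/√2)i|001⟩ - 0.1768i|011⟩ + 1/√8|101⟩ - 0.1768i|110⟩ + 0.1768|111⟩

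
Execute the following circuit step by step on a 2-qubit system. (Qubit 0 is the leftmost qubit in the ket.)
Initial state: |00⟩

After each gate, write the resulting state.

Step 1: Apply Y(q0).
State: i|10⟩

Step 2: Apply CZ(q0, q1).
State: i|10⟩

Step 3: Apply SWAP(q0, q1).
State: i|01⟩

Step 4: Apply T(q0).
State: i|01⟩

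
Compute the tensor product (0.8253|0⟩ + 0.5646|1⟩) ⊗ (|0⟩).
0.8253|00⟩ + 0.5646|10⟩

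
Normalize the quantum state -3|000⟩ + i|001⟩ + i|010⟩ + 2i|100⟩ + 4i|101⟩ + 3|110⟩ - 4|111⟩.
-0.4009|000⟩ + 0.1336i|001⟩ + 0.1336i|010⟩ + 0.2673i|100⟩ + 0.5345i|101⟩ + 0.4009|110⟩ - 0.5345|111⟩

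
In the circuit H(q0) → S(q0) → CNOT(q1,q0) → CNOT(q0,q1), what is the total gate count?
4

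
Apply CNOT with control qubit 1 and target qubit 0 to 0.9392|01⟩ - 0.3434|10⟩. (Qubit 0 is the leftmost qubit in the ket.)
-0.3434|10⟩ + 0.9392|11⟩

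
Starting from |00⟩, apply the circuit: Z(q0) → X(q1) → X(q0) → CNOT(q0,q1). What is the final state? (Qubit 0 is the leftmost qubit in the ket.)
|10⟩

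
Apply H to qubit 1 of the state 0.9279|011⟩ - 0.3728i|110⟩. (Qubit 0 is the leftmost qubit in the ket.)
0.6561|001⟩ - 0.6561|011⟩ - 0.2636i|100⟩ + 0.2636i|110⟩

H on qubit 1 mixes each pair of kets that differ only in qubit 1: amplitudes (a, b) of (|…0…⟩, |…1…⟩) become ((a + b)/√2, (a − b)/√2). Kets absent from the input have amplitude 0.
(|001⟩, |011⟩): (a, b) = (0, 0.9279) → (0.6561, -0.6561)
(|100⟩, |110⟩): (a, b) = (0, -0.3728i) → (-0.2636i, 0.2636i)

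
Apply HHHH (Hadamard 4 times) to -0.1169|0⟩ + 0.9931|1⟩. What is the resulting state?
-0.1169|0⟩ + 0.9931|1⟩

H² = I, so an even number of Hadamards cancels: H^4 = I and the state is unchanged.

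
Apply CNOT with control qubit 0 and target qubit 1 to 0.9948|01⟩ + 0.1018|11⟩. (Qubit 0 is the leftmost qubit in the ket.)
0.9948|01⟩ + 0.1018|10⟩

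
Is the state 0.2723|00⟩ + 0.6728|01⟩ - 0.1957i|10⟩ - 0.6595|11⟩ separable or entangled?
Entangled

Writing the state as a|00⟩ + b|01⟩ + c|10⟩ + d|11⟩, it is a product state iff ad − bc = 0.
Here (a, b, c, d) = (0.2723, 0.6728, -0.1957i, -0.6595): ad − bc = (0.2723)(-0.6595) − (0.6728)(-0.1957i) = (-0.1796 + 0.1317i) ≠ 0, so the state is entangled.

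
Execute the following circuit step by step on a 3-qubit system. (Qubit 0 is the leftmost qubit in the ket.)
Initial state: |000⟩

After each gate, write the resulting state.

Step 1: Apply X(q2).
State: |001⟩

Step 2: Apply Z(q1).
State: |001⟩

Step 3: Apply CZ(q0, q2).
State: |001⟩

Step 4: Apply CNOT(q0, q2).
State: |001⟩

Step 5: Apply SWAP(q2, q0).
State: |100⟩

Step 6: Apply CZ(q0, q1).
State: |100⟩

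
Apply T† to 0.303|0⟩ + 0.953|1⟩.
0.303|0⟩ + (0.6739 - 0.6739i)|1⟩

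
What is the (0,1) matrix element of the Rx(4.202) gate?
-0.8627i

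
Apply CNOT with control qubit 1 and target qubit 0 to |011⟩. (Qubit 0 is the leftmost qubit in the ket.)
|111⟩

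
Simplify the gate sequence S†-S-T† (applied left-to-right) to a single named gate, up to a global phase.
T†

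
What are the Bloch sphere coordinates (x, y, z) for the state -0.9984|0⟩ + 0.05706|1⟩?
(-0.1139, 0, 0.9935)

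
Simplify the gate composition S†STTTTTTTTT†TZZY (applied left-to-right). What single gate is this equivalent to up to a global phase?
Y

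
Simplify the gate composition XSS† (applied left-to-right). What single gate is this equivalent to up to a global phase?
X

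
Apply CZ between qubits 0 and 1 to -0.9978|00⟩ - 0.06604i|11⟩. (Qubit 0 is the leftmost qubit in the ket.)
-0.9978|00⟩ + 0.06604i|11⟩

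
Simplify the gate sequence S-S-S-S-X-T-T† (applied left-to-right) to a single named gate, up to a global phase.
X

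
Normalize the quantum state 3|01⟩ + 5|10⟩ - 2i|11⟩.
0.4867|01⟩ + 0.8111|10⟩ - 0.3244i|11⟩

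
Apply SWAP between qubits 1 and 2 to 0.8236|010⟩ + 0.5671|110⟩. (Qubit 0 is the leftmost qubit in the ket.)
0.8236|001⟩ + 0.5671|101⟩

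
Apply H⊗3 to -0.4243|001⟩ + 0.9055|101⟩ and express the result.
0.1701|000⟩ - 0.1701|001⟩ + 0.1701|010⟩ - 0.1701|011⟩ - 0.4702|100⟩ + 0.4702|101⟩ - 0.4702|110⟩ + 0.4702|111⟩

H⊗3 gives amp(|y⟩) = (1/2√2) Σ_x (−1)^(x·y) amp(|x⟩), where x·y is the number of positions in which both x and y have a 1.
|000⟩: (-0.4243 + 0.9055)/(2√2) = 0.1701
|001⟩: (0.4243 - 0.9055)/(2√2) = -0.1701
|010⟩: (-0.4243 + 0.9055)/(2√2) = 0.1701
|011⟩: (0.4243 - 0.9055)/(2√2) = -0.1701
|100⟩: (-0.4243 - 0.9055)/(2√2) = -0.4702
|101⟩: (0.4243 + 0.9055)/(2√2) = 0.4702
|110⟩: (-0.4243 - 0.9055)/(2√2) = -0.4702
|111⟩: (0.4243 + 0.9055)/(2√2) = 0.4702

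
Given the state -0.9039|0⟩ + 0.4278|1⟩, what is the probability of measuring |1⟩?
0.183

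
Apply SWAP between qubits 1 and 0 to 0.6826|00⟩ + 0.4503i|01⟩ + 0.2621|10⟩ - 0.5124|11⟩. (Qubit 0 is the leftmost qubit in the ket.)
0.6826|00⟩ + 0.2621|01⟩ + 0.4503i|10⟩ - 0.5124|11⟩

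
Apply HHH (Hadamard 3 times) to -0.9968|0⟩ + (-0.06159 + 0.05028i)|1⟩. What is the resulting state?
(-0.7484 + 0.03555i)|0⟩ + (-0.6613 - 0.03555i)|1⟩

H² = I, so H^3 = H: a single Hadamard. With (a, b) = (-0.9968, (-0.06159 + 0.05028i)), H gives ((a + b)/√2, (a − b)/√2) = ((-0.7484 + 0.03555i), (-0.6613 - 0.03555i)).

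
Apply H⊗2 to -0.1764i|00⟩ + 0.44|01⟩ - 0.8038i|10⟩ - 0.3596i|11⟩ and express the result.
(0.22 - 0.6699i)|00⟩ + (-0.22 - 0.3103i)|01⟩ + (0.22 + 0.4935i)|10⟩ + (-0.22 + 0.1339i)|11⟩

H⊗2 gives amp(|y⟩) = (1/2) Σ_x (−1)^(x·y) amp(|x⟩), where x·y is the number of positions in which both x and y have a 1.
|00⟩: (-0.1764i + 0.44 - 0.8038i - 0.3596i)/2 = (0.22 - 0.6699i)
|01⟩: (-0.1764i - 0.44 - 0.8038i + 0.3596i)/2 = (-0.22 - 0.3103i)
|10⟩: (-0.1764i + 0.44 + 0.8038i + 0.3596i)/2 = (0.22 + 0.4935i)
|11⟩: (-0.1764i - 0.44 + 0.8038i - 0.3596i)/2 = (-0.22 + 0.1339i)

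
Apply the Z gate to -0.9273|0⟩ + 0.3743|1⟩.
-0.9273|0⟩ - 0.3743|1⟩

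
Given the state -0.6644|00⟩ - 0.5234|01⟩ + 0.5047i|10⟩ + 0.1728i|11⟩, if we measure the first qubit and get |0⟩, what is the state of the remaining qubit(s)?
-0.7855|0⟩ - 0.6188|1⟩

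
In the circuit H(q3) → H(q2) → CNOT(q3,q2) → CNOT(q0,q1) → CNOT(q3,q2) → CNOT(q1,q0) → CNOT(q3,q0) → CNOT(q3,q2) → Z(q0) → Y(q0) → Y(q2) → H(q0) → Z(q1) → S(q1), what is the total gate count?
14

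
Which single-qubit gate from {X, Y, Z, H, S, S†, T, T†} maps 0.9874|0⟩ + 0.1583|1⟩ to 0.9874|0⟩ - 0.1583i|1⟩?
S†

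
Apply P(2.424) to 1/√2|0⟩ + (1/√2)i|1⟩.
1/√2|0⟩ + (-0.465 - 0.5327i)|1⟩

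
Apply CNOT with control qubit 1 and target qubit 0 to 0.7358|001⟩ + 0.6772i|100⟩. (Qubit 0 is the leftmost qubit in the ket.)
0.7358|001⟩ + 0.6772i|100⟩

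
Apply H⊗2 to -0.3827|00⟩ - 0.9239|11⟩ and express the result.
-0.6533|00⟩ + 0.2706|01⟩ + 0.2706|10⟩ - 0.6533|11⟩

H⊗2 gives amp(|y⟩) = (1/2) Σ_x (−1)^(x·y) amp(|x⟩), where x·y is the number of positions in which both x and y have a 1.
|00⟩: (-0.3827 - 0.9239)/2 = -0.6533
|01⟩: (-0.3827 + 0.9239)/2 = 0.2706
|10⟩: (-0.3827 + 0.9239)/2 = 0.2706
|11⟩: (-0.3827 - 0.9239)/2 = -0.6533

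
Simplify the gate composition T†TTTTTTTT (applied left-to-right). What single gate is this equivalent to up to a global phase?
T†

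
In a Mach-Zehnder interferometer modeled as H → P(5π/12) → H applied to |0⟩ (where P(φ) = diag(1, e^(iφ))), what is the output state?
(0.6294 + 0.483i)|0⟩ + (0.3706 - 0.483i)|1⟩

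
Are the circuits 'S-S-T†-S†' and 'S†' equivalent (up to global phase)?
No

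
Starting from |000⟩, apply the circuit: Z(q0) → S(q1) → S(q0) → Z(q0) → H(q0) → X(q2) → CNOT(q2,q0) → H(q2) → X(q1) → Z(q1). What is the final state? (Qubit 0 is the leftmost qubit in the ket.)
-1/2|010⟩ + 1/2|011⟩ - 1/2|110⟩ + 1/2|111⟩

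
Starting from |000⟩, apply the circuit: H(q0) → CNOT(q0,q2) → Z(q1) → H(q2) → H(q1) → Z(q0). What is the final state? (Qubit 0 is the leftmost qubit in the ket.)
1/√8|000⟩ + 1/√8|001⟩ + 1/√8|010⟩ + 1/√8|011⟩ - 1/√8|100⟩ + 1/√8|101⟩ - 1/√8|110⟩ + 1/√8|111⟩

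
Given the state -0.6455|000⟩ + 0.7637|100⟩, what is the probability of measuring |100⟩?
0.5832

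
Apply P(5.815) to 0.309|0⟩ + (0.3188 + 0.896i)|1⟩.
0.309|0⟩ + (0.6888 + 0.6557i)|1⟩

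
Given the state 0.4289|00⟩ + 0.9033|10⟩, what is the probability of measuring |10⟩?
0.816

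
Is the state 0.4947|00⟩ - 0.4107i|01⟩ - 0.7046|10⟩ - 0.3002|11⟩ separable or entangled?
Entangled

Writing the state as a|00⟩ + b|01⟩ + c|10⟩ + d|11⟩, it is a product state iff ad − bc = 0.
Here (a, b, c, d) = (0.4947, -0.4107i, -0.7046, -0.3002): ad − bc = (0.4947)(-0.3002) − (-0.4107i)(-0.7046) = (-0.1485 - 0.2894i) ≠ 0, so the state is entangled.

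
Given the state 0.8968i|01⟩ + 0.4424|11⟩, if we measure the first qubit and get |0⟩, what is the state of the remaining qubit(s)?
i|1⟩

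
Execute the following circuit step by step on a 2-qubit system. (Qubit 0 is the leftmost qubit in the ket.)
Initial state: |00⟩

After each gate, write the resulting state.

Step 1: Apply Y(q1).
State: i|01⟩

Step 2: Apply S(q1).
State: -|01⟩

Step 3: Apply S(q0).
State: -|01⟩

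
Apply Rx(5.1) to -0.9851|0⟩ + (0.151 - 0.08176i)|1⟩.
(0.7721 - 0.08421i)|0⟩ + (-0.1253 + 0.6172i)|1⟩

Rx(5.1) = [[cos(θ/2), −i·sin(θ/2)], [−i·sin(θ/2), cos(θ/2)]]; θ = 5.1, cos(θ/2) ≈ -0.830054, sin(θ/2) ≈ 0.557684.
With a = amp(|0⟩) = -0.9851 and b = amp(|1⟩) = (0.151 - 0.08176i):
new amp(|0⟩) = (-0.830054)·a + (-0.557684i)·b = (0.7721 - 0.08421i)
new amp(|1⟩) = (-0.557684i)·a + (-0.830054)·b = (-0.1253 + 0.6172i)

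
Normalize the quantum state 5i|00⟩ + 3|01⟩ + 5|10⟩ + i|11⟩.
0.6455i|00⟩ + 0.3873|01⟩ + 0.6455|10⟩ + 0.1291i|11⟩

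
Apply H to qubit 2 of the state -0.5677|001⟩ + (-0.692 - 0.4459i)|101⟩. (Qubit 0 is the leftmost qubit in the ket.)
-0.4014|000⟩ + 0.4014|001⟩ + (-0.4893 - 0.3153i)|100⟩ + (0.4893 + 0.3153i)|101⟩

H on qubit 2 mixes each pair of kets that differ only in qubit 2: amplitudes (a, b) of (|…0…⟩, |…1…⟩) become ((a + b)/√2, (a − b)/√2). Kets absent from the input have amplitude 0.
(|000⟩, |001⟩): (a, b) = (0, -0.5677) → (-0.4014, 0.4014)
(|100⟩, |101⟩): (a, b) = (0, (-0.692 - 0.4459i)) → ((-0.4893 - 0.3153i), (0.4893 + 0.3153i))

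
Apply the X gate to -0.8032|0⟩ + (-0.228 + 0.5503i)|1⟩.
(-0.228 + 0.5503i)|0⟩ - 0.8032|1⟩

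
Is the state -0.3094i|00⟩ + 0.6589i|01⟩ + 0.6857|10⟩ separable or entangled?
Entangled

Writing the state as a|00⟩ + b|01⟩ + c|10⟩ + d|11⟩, it is a product state iff ad − bc = 0.
Here (a, b, c, d) = (-0.3094i, 0.6589i, 0.6857, 0): ad − bc = (-0.3094i)(0) − (0.6589i)(0.6857) = -0.4518i ≠ 0, so the state is entangled.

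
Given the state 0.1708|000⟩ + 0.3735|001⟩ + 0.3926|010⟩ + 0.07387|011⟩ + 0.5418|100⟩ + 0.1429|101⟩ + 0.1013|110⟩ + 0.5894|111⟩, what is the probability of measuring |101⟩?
0.02042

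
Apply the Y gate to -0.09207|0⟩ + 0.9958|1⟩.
-0.9958i|0⟩ - 0.09207i|1⟩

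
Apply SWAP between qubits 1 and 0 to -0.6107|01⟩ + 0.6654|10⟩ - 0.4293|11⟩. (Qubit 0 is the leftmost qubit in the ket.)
0.6654|01⟩ - 0.6107|10⟩ - 0.4293|11⟩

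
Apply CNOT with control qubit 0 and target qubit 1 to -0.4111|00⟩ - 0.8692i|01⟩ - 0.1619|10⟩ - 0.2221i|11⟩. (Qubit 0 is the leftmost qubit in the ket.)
-0.4111|00⟩ - 0.8692i|01⟩ - 0.2221i|10⟩ - 0.1619|11⟩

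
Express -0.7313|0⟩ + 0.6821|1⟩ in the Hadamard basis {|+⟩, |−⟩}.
-0.03479|+⟩ - 0.9994|−⟩

With |ψ⟩ = α|0⟩ + β|1⟩, the Hadamard-basis coefficients are ⟨+|ψ⟩ = (α + β)/√2 and ⟨−|ψ⟩ = (α − β)/√2.
Here α = -0.7313, β = 0.6821: (α + β)/√2 = -0.03479, (α − β)/√2 = -0.9994.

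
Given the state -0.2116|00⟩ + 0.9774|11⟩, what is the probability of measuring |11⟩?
0.9553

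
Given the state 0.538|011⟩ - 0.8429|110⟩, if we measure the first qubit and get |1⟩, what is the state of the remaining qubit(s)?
-|10⟩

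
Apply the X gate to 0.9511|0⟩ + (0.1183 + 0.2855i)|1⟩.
(0.1183 + 0.2855i)|0⟩ + 0.9511|1⟩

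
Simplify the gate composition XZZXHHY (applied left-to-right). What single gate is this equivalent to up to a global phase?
Y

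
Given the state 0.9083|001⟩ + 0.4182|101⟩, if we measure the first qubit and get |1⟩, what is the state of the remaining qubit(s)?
|01⟩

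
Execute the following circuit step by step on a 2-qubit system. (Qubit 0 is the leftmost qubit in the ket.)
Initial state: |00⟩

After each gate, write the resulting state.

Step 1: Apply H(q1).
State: 1/√2|00⟩ + 1/√2|01⟩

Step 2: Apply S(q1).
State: 1/√2|00⟩ + (1/√2)i|01⟩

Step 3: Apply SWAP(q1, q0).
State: 1/√2|00⟩ + (1/√2)i|10⟩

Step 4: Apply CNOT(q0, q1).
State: 1/√2|00⟩ + (1/√2)i|11⟩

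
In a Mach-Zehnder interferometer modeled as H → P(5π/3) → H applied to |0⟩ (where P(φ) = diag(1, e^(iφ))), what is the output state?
(0.75 - 0.433i)|0⟩ + (0.25 + 0.433i)|1⟩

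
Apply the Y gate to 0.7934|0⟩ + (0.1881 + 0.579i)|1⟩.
(0.579 - 0.1881i)|0⟩ + 0.7934i|1⟩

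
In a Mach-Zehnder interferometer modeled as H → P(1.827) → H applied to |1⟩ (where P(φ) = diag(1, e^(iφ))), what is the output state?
(0.6267 - 0.4837i)|0⟩ + (0.3733 + 0.4837i)|1⟩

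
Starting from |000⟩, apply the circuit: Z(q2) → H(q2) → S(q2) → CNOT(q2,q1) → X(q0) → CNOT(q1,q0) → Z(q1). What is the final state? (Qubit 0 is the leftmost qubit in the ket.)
-(1/√2)i|011⟩ + 1/√2|100⟩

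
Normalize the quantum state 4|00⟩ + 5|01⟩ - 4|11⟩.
0.5298|00⟩ + 0.6623|01⟩ - 0.5298|11⟩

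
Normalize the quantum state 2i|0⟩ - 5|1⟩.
0.3714i|0⟩ - 0.9285|1⟩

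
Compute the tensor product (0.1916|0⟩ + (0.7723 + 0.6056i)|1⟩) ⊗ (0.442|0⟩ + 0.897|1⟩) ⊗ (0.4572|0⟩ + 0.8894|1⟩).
0.03872|000⟩ + 0.07532|001⟩ + 0.07858|010⟩ + 0.1529|011⟩ + (0.1561 + 0.1224i)|100⟩ + (0.3036 + 0.2381i)|101⟩ + (0.3167 + 0.2484i)|110⟩ + (0.6161 + 0.4831i)|111⟩

amp(|b₁b₂…⟩) = product of the factor amplitudes for bits b₁, b₂, …; only kets whose every factor amplitude is nonzero survive.
|000⟩: (0.1916)(0.442)(0.4572) = 0.03872
|001⟩: (0.1916)(0.442)(0.8894) = 0.07532
|010⟩: (0.1916)(0.897)(0.4572) = 0.07858
|011⟩: (0.1916)(0.897)(0.8894) = 0.1529
|100⟩: (0.7723 + 0.6056i)(0.442)(0.4572) = (0.1561 + 0.1224i)
|101⟩: (0.7723 + 0.6056i)(0.442)(0.8894) = (0.3036 + 0.2381i)
|110⟩: (0.7723 + 0.6056i)(0.897)(0.4572) = (0.3167 + 0.2484i)
|111⟩: (0.7723 + 0.6056i)(0.897)(0.8894) = (0.6161 + 0.4831i)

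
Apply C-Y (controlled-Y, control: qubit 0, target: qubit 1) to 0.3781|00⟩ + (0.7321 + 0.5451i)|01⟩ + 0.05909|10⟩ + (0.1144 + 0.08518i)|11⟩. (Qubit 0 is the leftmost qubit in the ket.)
0.3781|00⟩ + (0.7321 + 0.5451i)|01⟩ + (0.08518 - 0.1144i)|10⟩ + 0.05909i|11⟩

C-Y leaves the control-|0⟩ kets |00⟩, |01⟩ unchanged and applies Y to qubit 1 on the control-|1⟩ pair (|10⟩, |11⟩).
Y = [[0, -i], [i, 0]].
With a = amp(|10⟩) = 0.05909 and b = amp(|11⟩) = (0.1144 + 0.08518i):
new amp(|10⟩) = (-i)·b = (0.08518 - 0.1144i)
new amp(|11⟩) = (i)·a = 0.05909i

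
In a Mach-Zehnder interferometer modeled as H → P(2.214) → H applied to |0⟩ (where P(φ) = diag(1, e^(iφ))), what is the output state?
(0.2001 + 0.4001i)|0⟩ + (0.7999 - 0.4001i)|1⟩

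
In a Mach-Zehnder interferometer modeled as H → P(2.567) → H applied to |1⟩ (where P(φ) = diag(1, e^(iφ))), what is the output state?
(0.9197 - 0.2717i)|0⟩ + (0.08029 + 0.2717i)|1⟩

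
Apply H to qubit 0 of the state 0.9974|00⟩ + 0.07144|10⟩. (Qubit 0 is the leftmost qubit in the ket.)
0.7558|00⟩ + 0.6548|10⟩

H on qubit 0 mixes each pair of kets that differ only in qubit 0: amplitudes (a, b) of (|…0…⟩, |…1…⟩) become ((a + b)/√2, (a − b)/√2). Kets absent from the input have amplitude 0.
(|00⟩, |10⟩): (a, b) = (0.9974, 0.07144) → (0.7558, 0.6548)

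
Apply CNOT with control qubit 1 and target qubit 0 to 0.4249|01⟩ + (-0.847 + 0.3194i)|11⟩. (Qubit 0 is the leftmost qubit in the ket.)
(-0.847 + 0.3194i)|01⟩ + 0.4249|11⟩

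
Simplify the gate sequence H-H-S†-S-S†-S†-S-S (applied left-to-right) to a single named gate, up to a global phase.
I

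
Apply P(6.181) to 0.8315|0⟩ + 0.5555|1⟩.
0.8315|0⟩ + (0.5526 - 0.05667i)|1⟩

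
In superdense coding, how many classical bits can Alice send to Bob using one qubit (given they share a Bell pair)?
2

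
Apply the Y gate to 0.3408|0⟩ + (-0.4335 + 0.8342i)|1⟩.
(0.8342 + 0.4335i)|0⟩ + 0.3408i|1⟩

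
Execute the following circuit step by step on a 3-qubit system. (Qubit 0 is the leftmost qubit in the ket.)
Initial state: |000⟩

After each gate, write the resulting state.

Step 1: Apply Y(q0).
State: i|100⟩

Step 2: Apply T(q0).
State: (-1/√2 + (1/√2)i)|100⟩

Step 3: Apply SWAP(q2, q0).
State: (-1/√2 + (1/√2)i)|001⟩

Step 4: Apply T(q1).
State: (-1/√2 + (1/√2)i)|001⟩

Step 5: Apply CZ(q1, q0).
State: (-1/√2 + (1/√2)i)|001⟩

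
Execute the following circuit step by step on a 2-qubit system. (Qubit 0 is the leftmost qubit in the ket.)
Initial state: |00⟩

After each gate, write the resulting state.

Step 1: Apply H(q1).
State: 1/√2|00⟩ + 1/√2|01⟩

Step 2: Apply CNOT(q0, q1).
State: 1/√2|00⟩ + 1/√2|01⟩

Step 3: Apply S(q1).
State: 1/√2|00⟩ + (1/√2)i|01⟩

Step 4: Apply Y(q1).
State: 1/√2|00⟩ + (1/√2)i|01⟩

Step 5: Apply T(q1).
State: 1/√2|00⟩ + (-1/2 + (1/2)i)|01⟩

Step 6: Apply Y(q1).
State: (1/2 + (1/2)i)|00⟩ + (1/√2)i|01⟩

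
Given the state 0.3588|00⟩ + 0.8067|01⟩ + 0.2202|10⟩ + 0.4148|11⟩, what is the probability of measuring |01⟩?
0.6508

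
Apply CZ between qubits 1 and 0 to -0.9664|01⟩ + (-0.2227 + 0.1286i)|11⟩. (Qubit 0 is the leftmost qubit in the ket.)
-0.9664|01⟩ + (0.2227 - 0.1286i)|11⟩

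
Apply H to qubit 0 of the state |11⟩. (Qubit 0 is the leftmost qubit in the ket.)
1/√2|01⟩ - 1/√2|11⟩

H on qubit 0 mixes each pair of kets that differ only in qubit 0: amplitudes (a, b) of (|…0…⟩, |…1…⟩) become ((a + b)/√2, (a − b)/√2). Kets absent from the input have amplitude 0.
(|01⟩, |11⟩): (a, b) = (0, 1) → (1/√2, -1/√2)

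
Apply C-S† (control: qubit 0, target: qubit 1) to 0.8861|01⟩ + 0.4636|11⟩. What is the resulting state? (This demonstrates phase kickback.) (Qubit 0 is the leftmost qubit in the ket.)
0.8861|01⟩ - 0.4636i|11⟩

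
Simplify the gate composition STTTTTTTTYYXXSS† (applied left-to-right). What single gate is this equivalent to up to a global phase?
S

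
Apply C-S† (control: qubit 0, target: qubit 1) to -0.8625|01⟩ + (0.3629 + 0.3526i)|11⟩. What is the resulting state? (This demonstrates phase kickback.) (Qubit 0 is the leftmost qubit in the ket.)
-0.8625|01⟩ + (0.3526 - 0.3629i)|11⟩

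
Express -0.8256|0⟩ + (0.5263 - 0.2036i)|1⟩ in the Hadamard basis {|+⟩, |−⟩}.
(-0.2116 - 0.144i)|+⟩ + (-0.9559 + 0.144i)|−⟩

With |ψ⟩ = α|0⟩ + β|1⟩, the Hadamard-basis coefficients are ⟨+|ψ⟩ = (α + β)/√2 and ⟨−|ψ⟩ = (α − β)/√2.
Here α = -0.8256, β = (0.5263 - 0.2036i): (α + β)/√2 = (-0.2116 - 0.144i), (α − β)/√2 = (-0.9559 + 0.144i).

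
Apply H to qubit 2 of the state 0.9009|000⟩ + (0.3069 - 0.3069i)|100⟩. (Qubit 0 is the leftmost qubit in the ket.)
0.637|000⟩ + 0.637|001⟩ + (0.217 - 0.217i)|100⟩ + (0.217 - 0.217i)|101⟩

H on qubit 2 mixes each pair of kets that differ only in qubit 2: amplitudes (a, b) of (|…0…⟩, |…1…⟩) become ((a + b)/√2, (a − b)/√2). Kets absent from the input have amplitude 0.
(|000⟩, |001⟩): (a, b) = (0.9009, 0) → (0.637, 0.637)
(|100⟩, |101⟩): (a, b) = ((0.3069 - 0.3069i), 0) → ((0.217 - 0.217i), (0.217 - 0.217i))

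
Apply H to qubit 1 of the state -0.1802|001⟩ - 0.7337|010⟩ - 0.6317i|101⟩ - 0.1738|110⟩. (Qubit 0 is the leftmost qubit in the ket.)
-0.5188|000⟩ - 0.1274|001⟩ + 0.5188|010⟩ - 0.1274|011⟩ - 0.1229|100⟩ - 0.4467i|101⟩ + 0.1229|110⟩ - 0.4467i|111⟩

H on qubit 1 mixes each pair of kets that differ only in qubit 1: amplitudes (a, b) of (|…0…⟩, |…1…⟩) become ((a + b)/√2, (a − b)/√2). Kets absent from the input have amplitude 0.
(|000⟩, |010⟩): (a, b) = (0, -0.7337) → (-0.5188, 0.5188)
(|001⟩, |011⟩): (a, b) = (-0.1802, 0) → (-0.1274, -0.1274)
(|100⟩, |110⟩): (a, b) = (0, -0.1738) → (-0.1229, 0.1229)
(|101⟩, |111⟩): (a, b) = (-0.6317i, 0) → (-0.4467i, -0.4467i)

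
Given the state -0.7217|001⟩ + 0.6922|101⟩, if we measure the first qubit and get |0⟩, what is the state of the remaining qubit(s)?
-|01⟩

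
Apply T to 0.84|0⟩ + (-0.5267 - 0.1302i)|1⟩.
0.84|0⟩ + (-0.2804 - 0.4645i)|1⟩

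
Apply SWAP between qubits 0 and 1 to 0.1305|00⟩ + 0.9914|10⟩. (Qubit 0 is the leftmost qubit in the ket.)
0.1305|00⟩ + 0.9914|01⟩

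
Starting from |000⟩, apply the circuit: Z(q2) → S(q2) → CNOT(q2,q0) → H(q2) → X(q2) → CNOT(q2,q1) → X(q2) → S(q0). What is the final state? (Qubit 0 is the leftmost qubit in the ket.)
1/√2|001⟩ + 1/√2|010⟩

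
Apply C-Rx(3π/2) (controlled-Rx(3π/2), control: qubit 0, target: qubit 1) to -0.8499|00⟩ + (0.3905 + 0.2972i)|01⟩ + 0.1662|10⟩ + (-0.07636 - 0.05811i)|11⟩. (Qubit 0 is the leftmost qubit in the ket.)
-0.8499|00⟩ + (0.3905 + 0.2972i)|01⟩ + (-0.1586 + 0.05399i)|10⟩ + (0.05399 - 0.07643i)|11⟩

C-Rx(3π/2) leaves the control-|0⟩ kets |00⟩, |01⟩ unchanged and applies Rx(3π/2) to qubit 1 on the control-|1⟩ pair (|10⟩, |11⟩).
Rx(3π/2) = [[cos(θ/2), −i·sin(θ/2)], [−i·sin(θ/2), cos(θ/2)]]; θ = 3π/2, cos(θ/2) ≈ -0.707107, sin(θ/2) ≈ 0.707107.
With a = amp(|10⟩) = 0.1662 and b = amp(|11⟩) = (-0.07636 - 0.05811i):
new amp(|10⟩) = (-0.707107)·a + (-0.707107i)·b = (-0.1586 + 0.05399i)
new amp(|11⟩) = (-0.707107i)·a + (-0.707107)·b = (0.05399 - 0.07643i)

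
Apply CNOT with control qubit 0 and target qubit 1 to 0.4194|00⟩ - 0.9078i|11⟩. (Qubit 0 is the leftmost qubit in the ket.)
0.4194|00⟩ - 0.9078i|10⟩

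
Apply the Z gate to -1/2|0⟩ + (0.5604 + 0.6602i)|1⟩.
-1/2|0⟩ + (-0.5604 - 0.6602i)|1⟩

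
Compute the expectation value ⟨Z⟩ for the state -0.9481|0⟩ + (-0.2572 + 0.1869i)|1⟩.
0.7978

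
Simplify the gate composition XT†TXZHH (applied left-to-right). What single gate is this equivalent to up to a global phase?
Z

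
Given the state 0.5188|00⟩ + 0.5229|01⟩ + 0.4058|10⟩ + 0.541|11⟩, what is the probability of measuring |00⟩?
0.2692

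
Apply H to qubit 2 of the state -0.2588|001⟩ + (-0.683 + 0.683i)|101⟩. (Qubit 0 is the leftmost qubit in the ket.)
-0.183|000⟩ + 0.183|001⟩ + (-0.483 + 0.483i)|100⟩ + (0.483 - 0.483i)|101⟩

H on qubit 2 mixes each pair of kets that differ only in qubit 2: amplitudes (a, b) of (|…0…⟩, |…1…⟩) become ((a + b)/√2, (a − b)/√2). Kets absent from the input have amplitude 0.
(|000⟩, |001⟩): (a, b) = (0, -0.2588) → (-0.183, 0.183)
(|100⟩, |101⟩): (a, b) = (0, (-0.683 + 0.683i)) → ((-0.483 + 0.483i), (0.483 - 0.483i))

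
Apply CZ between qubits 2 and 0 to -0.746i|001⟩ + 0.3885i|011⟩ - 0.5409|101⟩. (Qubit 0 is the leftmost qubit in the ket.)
-0.746i|001⟩ + 0.3885i|011⟩ + 0.5409|101⟩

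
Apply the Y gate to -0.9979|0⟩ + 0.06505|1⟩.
-0.06505i|0⟩ - 0.9979i|1⟩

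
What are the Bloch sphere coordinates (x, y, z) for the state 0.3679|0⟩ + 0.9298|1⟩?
(0.6841, 0, -0.7292)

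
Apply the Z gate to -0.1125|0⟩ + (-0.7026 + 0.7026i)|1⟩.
-0.1125|0⟩ + (0.7026 - 0.7026i)|1⟩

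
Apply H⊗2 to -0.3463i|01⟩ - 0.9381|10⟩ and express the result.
(-0.4691 - 0.1732i)|00⟩ + (-0.4691 + 0.1732i)|01⟩ + (0.4691 - 0.1732i)|10⟩ + (0.4691 + 0.1732i)|11⟩

H⊗2 gives amp(|y⟩) = (1/2) Σ_x (−1)^(x·y) amp(|x⟩), where x·y is the number of positions in which both x and y have a 1.
|00⟩: (-0.3463i - 0.9381)/2 = (-0.4691 - 0.1732i)
|01⟩: (0.3463i - 0.9381)/2 = (-0.4691 + 0.1732i)
|10⟩: (-0.3463i + 0.9381)/2 = (0.4691 - 0.1732i)
|11⟩: (0.3463i + 0.9381)/2 = (0.4691 + 0.1732i)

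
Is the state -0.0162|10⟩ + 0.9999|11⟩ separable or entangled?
Separable

Writing the state as a|00⟩ + b|01⟩ + c|10⟩ + d|11⟩, it is a product state iff ad − bc = 0.
Here (a, b, c, d) = (0, 0, -0.0162, 0.9999): ad − bc = (0)(0.9999) − (0)(-0.0162) = 0, so the state is separable.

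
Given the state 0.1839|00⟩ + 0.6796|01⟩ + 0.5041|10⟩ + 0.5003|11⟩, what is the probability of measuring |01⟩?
0.4619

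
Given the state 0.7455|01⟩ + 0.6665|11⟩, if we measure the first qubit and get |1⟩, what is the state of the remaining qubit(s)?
|1⟩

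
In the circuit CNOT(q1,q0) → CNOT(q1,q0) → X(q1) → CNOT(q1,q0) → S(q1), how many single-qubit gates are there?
2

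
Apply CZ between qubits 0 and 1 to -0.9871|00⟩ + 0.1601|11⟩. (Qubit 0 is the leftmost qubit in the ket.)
-0.9871|00⟩ - 0.1601|11⟩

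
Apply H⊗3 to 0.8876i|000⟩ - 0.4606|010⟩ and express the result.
(-0.1628 + 0.3138i)|000⟩ + (-0.1628 + 0.3138i)|001⟩ + (0.1628 + 0.3138i)|010⟩ + (0.1628 + 0.3138i)|011⟩ + (-0.1628 + 0.3138i)|100⟩ + (-0.1628 + 0.3138i)|101⟩ + (0.1628 + 0.3138i)|110⟩ + (0.1628 + 0.3138i)|111⟩

H⊗3 gives amp(|y⟩) = (1/2√2) Σ_x (−1)^(x·y) amp(|x⟩), where x·y is the number of positions in which both x and y have a 1.
|000⟩: (0.8876i - 0.4606)/(2√2) = (-0.1628 + 0.3138i)
|001⟩: (0.8876i - 0.4606)/(2√2) = (-0.1628 + 0.3138i)
|010⟩: (0.8876i + 0.4606)/(2√2) = (0.1628 + 0.3138i)
|011⟩: (0.8876i + 0.4606)/(2√2) = (0.1628 + 0.3138i)
|100⟩: (0.8876i - 0.4606)/(2√2) = (-0.1628 + 0.3138i)
|101⟩: (0.8876i - 0.4606)/(2√2) = (-0.1628 + 0.3138i)
|110⟩: (0.8876i + 0.4606)/(2√2) = (0.1628 + 0.3138i)
|111⟩: (0.8876i + 0.4606)/(2√2) = (0.1628 + 0.3138i)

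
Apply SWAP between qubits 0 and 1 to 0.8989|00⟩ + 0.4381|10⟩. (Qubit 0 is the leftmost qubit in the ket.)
0.8989|00⟩ + 0.4381|01⟩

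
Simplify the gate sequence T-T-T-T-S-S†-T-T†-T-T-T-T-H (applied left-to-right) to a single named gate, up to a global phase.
H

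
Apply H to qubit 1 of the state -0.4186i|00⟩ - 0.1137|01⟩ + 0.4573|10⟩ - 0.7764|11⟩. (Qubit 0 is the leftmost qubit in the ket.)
(-0.0804 - 0.296i)|00⟩ + (0.0804 - 0.296i)|01⟩ - 0.2256|10⟩ + 0.8724|11⟩

H on qubit 1 mixes each pair of kets that differ only in qubit 1: amplitudes (a, b) of (|…0…⟩, |…1…⟩) become ((a + b)/√2, (a − b)/√2). Kets absent from the input have amplitude 0.
(|00⟩, |01⟩): (a, b) = (-0.4186i, -0.1137) → ((-0.0804 - 0.296i), (0.0804 - 0.296i))
(|10⟩, |11⟩): (a, b) = (0.4573, -0.7764) → (-0.2256, 0.8724)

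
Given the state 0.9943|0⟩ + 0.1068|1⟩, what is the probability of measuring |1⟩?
0.01141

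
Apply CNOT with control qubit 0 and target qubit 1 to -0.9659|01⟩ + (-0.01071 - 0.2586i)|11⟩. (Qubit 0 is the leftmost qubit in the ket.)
-0.9659|01⟩ + (-0.01071 - 0.2586i)|10⟩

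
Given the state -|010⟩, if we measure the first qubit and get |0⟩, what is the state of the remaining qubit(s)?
-|10⟩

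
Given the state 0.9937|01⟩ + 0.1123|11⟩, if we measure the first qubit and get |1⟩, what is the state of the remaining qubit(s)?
|1⟩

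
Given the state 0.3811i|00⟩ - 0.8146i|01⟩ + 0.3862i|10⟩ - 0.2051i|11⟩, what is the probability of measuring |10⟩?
0.1492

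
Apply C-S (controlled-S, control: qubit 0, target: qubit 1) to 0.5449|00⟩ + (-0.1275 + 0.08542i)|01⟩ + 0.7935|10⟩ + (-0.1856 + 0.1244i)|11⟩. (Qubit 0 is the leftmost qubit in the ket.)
0.5449|00⟩ + (-0.1275 + 0.08542i)|01⟩ + 0.7935|10⟩ + (-0.1244 - 0.1856i)|11⟩

C-S leaves the control-|0⟩ kets |00⟩, |01⟩ unchanged and applies S to qubit 1 on the control-|1⟩ pair (|10⟩, |11⟩).
S = [[1, 0], [0, i]].
With a = amp(|10⟩) = 0.7935 and b = amp(|11⟩) = (-0.1856 + 0.1244i):
new amp(|10⟩) = (1)·a = 0.7935
new amp(|11⟩) = (i)·b = (-0.1244 - 0.1856i)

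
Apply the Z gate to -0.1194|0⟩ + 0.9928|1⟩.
-0.1194|0⟩ - 0.9928|1⟩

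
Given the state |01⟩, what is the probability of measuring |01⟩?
1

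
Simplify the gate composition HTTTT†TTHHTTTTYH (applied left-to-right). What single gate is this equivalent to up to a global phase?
Y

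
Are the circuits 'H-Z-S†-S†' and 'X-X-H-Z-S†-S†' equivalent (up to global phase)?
Yes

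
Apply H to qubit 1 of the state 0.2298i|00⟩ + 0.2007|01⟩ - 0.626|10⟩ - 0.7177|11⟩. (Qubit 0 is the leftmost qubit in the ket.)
(0.1419 + 0.1625i)|00⟩ + (-0.1419 + 0.1625i)|01⟩ - 0.9501|10⟩ + 0.06484|11⟩

H on qubit 1 mixes each pair of kets that differ only in qubit 1: amplitudes (a, b) of (|…0…⟩, |…1…⟩) become ((a + b)/√2, (a − b)/√2). Kets absent from the input have amplitude 0.
(|00⟩, |01⟩): (a, b) = (0.2298i, 0.2007) → ((0.1419 + 0.1625i), (-0.1419 + 0.1625i))
(|10⟩, |11⟩): (a, b) = (-0.626, -0.7177) → (-0.9501, 0.06484)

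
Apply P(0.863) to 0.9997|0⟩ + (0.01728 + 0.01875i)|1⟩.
0.9997|0⟩ + (-0.003011 + 0.02532i)|1⟩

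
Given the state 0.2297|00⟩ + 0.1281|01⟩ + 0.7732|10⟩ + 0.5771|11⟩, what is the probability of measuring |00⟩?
0.05276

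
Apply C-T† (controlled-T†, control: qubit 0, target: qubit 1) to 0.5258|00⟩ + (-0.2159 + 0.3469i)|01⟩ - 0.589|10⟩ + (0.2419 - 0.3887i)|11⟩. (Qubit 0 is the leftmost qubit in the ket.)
0.5258|00⟩ + (-0.2159 + 0.3469i)|01⟩ - 0.589|10⟩ + (-0.1038 - 0.4459i)|11⟩

C-T† leaves the control-|0⟩ kets |00⟩, |01⟩ unchanged and applies T† to qubit 1 on the control-|1⟩ pair (|10⟩, |11⟩).
T† = [[1, 0], [0, (1/√2 - (1/√2)i)]].
With a = amp(|10⟩) = -0.589 and b = amp(|11⟩) = (0.2419 - 0.3887i):
new amp(|10⟩) = (1)·a = -0.589
new amp(|11⟩) = (1/√2 - (1/√2)i)·b = (-0.1038 - 0.4459i)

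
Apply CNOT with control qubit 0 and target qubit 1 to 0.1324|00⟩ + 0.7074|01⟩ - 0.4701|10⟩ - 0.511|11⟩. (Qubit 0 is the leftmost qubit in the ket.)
0.1324|00⟩ + 0.7074|01⟩ - 0.511|10⟩ - 0.4701|11⟩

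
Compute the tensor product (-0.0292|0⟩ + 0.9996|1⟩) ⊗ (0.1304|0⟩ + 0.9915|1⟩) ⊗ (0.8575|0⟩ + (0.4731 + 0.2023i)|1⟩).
-0.003265|000⟩ + (-0.001801 - 0.0007703i)|001⟩ - 0.02483|010⟩ + (-0.0137 - 0.005857i)|011⟩ + 0.1118|100⟩ + (0.06167 + 0.02637i)|101⟩ + 0.8499|110⟩ + (0.4689 + 0.2005i)|111⟩

amp(|b₁b₂…⟩) = product of the factor amplitudes for bits b₁, b₂, …; only kets whose every factor amplitude is nonzero survive.
|000⟩: (-0.0292)(0.1304)(0.8575) = -0.003265
|001⟩: (-0.0292)(0.1304)(0.4731 + 0.2023i) = (-0.001801 - 0.0007703i)
|010⟩: (-0.0292)(0.9915)(0.8575) = -0.02483
|011⟩: (-0.0292)(0.9915)(0.4731 + 0.2023i) = (-0.0137 - 0.005857i)
|100⟩: (0.9996)(0.1304)(0.8575) = 0.1118
|101⟩: (0.9996)(0.1304)(0.4731 + 0.2023i) = (0.06167 + 0.02637i)
|110⟩: (0.9996)(0.9915)(0.8575) = 0.8499
|111⟩: (0.9996)(0.9915)(0.4731 + 0.2023i) = (0.4689 + 0.2005i)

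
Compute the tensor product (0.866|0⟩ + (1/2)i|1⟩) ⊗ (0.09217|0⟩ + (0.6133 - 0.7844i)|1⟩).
0.07982|00⟩ + (0.5311 - 0.6793i)|01⟩ + 0.04609i|10⟩ + (0.3922 + 0.3067i)|11⟩

amp(|b₁b₂…⟩) = product of the factor amplitudes for bits b₁, b₂, …; only kets whose every factor amplitude is nonzero survive.
|00⟩: (0.866)(0.09217) = 0.07982
|01⟩: (0.866)(0.6133 - 0.7844i) = (0.5311 - 0.6793i)
|10⟩: ((1/2)i)(0.09217) = 0.04609i
|11⟩: ((1/2)i)(0.6133 - 0.7844i) = (0.3922 + 0.3067i)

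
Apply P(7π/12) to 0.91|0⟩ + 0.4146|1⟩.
0.91|0⟩ + (-0.1073 + 0.4005i)|1⟩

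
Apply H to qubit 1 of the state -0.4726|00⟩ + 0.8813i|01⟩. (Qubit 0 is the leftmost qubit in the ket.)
(-0.3342 + 0.6232i)|00⟩ + (-0.3342 - 0.6232i)|01⟩

H on qubit 1 mixes each pair of kets that differ only in qubit 1: amplitudes (a, b) of (|…0…⟩, |…1…⟩) become ((a + b)/√2, (a − b)/√2). Kets absent from the input have amplitude 0.
(|00⟩, |01⟩): (a, b) = (-0.4726, 0.8813i) → ((-0.3342 + 0.6232i), (-0.3342 - 0.6232i))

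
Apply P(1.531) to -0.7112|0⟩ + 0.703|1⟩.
-0.7112|0⟩ + (0.02797 + 0.7024i)|1⟩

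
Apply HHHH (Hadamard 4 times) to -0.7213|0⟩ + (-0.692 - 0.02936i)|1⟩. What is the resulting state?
-0.7213|0⟩ + (-0.692 - 0.02936i)|1⟩

H² = I, so an even number of Hadamards cancels: H^4 = I and the state is unchanged.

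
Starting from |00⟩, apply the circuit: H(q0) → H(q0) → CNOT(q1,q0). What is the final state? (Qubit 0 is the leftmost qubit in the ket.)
|00⟩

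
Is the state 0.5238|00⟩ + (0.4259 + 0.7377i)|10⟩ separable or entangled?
Separable

Writing the state as a|00⟩ + b|01⟩ + c|10⟩ + d|11⟩, it is a product state iff ad − bc = 0.
Here (a, b, c, d) = (0.5238, 0, (0.4259 + 0.7377i), 0): ad − bc = (0.5238)(0) − (0)(0.4259 + 0.7377i) = 0, so the state is separable.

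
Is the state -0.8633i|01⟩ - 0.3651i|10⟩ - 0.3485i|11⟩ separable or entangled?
Entangled

Writing the state as a|00⟩ + b|01⟩ + c|10⟩ + d|11⟩, it is a product state iff ad − bc = 0.
Here (a, b, c, d) = (0, -0.8633i, -0.3651i, -0.3485i): ad − bc = (0)(-0.3485i) − (-0.8633i)(-0.3651i) = 0.3152 ≠ 0, so the state is entangled.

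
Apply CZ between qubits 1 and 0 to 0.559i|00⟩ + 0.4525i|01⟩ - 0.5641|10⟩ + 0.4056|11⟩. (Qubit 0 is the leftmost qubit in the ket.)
0.559i|00⟩ + 0.4525i|01⟩ - 0.5641|10⟩ - 0.4056|11⟩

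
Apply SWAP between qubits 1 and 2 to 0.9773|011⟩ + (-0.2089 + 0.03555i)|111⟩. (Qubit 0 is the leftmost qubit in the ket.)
0.9773|011⟩ + (-0.2089 + 0.03555i)|111⟩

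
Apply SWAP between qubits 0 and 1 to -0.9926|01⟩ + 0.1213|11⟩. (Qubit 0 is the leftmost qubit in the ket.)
-0.9926|10⟩ + 0.1213|11⟩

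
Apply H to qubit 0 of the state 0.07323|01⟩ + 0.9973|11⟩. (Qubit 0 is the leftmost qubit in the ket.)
0.757|01⟩ - 0.6534|11⟩

H on qubit 0 mixes each pair of kets that differ only in qubit 0: amplitudes (a, b) of (|…0…⟩, |…1…⟩) become ((a + b)/√2, (a − b)/√2). Kets absent from the input have amplitude 0.
(|01⟩, |11⟩): (a, b) = (0.07323, 0.9973) → (0.757, -0.6534)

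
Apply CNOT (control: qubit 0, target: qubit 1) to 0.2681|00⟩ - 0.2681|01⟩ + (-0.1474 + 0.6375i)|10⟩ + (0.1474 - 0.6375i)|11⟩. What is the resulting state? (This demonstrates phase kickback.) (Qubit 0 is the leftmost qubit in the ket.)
0.2681|00⟩ - 0.2681|01⟩ + (0.1474 - 0.6375i)|10⟩ + (-0.1474 + 0.6375i)|11⟩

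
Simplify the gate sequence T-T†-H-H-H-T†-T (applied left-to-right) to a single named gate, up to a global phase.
H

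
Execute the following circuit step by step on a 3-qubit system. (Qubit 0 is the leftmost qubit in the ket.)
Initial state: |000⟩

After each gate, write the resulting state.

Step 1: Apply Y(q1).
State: i|010⟩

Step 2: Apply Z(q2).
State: i|010⟩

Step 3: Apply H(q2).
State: (1/√2)i|010⟩ + (1/√2)i|011⟩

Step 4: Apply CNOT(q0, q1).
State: (1/√2)i|010⟩ + (1/√2)i|011⟩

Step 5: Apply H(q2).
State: i|010⟩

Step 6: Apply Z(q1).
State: -i|010⟩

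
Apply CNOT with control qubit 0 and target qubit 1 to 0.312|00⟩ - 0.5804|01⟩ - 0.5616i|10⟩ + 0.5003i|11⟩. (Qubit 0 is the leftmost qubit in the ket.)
0.312|00⟩ - 0.5804|01⟩ + 0.5003i|10⟩ - 0.5616i|11⟩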